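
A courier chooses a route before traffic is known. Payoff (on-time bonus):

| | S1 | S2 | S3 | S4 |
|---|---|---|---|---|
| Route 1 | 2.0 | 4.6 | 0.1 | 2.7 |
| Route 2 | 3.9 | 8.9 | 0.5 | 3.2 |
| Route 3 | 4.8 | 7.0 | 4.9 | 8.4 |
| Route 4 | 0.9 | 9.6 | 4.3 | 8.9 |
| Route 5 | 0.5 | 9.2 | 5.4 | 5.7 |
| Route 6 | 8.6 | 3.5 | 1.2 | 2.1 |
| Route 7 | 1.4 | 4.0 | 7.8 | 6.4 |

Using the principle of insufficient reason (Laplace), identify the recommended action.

Row averages: Route 1=2.35, Route 2=4.125, Route 3=6.275, Route 4=5.925, Route 5=5.2, Route 6=3.85, Route 7=4.9
Highest average = 6.275 → Route 3.

Route 3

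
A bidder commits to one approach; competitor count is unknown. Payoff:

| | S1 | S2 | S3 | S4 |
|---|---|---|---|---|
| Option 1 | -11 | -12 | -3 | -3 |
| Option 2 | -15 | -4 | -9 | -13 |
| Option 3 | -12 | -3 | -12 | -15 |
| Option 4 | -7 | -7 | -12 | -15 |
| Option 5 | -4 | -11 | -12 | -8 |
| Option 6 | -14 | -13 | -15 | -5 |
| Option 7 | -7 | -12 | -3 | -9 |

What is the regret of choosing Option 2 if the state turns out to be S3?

6

Best payoff under S3 is -3.
Regret = -3 − (-9) = 6.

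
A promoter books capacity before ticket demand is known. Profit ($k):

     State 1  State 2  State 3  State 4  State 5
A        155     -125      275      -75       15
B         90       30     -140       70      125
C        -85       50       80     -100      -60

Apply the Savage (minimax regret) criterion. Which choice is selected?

Column bests: State 1=155, State 2=50, State 3=275, State 4=70, State 5=125.
A regrets: 0, 175, 0, 145, 110 → max 175
B regrets: 65, 20, 415, 0, 0 → max 415
C regrets: 240, 0, 195, 170, 185 → max 240
Smallest max regret = 175 → A.

A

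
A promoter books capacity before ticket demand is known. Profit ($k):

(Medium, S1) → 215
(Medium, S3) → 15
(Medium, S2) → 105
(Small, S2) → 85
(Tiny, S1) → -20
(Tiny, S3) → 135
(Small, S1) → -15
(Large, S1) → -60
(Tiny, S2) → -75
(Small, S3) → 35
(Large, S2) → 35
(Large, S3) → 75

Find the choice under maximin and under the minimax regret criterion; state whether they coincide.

Row minima: Tiny=-75, Small=-15, Medium=15, Large=-60
Best worst-case = 15 → Medium.
Column bests: S1=215, S2=105, S3=135.
Tiny regrets: 235, 180, 0 → max 235
Small regrets: 230, 20, 100 → max 230
Medium regrets: 0, 0, 120 → max 120
Large regrets: 275, 70, 60 → max 275
Smallest max regret = 120 → Medium.

maximin → Medium; minimax regret → Medium (agree)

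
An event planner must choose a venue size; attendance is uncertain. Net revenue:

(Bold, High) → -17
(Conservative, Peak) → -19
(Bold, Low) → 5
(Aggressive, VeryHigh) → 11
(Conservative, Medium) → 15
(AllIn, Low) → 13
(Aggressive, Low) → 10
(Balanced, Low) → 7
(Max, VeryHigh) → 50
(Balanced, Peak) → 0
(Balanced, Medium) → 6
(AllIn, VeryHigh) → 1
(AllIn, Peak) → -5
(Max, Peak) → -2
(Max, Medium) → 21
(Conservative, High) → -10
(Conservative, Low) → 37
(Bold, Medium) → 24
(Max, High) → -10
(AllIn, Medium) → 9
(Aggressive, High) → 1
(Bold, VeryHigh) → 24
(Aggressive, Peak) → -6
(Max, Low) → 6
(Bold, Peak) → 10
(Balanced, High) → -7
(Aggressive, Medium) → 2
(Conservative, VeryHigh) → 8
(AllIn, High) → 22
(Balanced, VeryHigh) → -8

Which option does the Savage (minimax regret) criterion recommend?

Column bests: Low=37, Medium=24, High=22, VeryHigh=50, Peak=10.
Conservative regrets: 0, 9, 32, 42, 29 → max 42
Balanced regrets: 30, 18, 29, 58, 10 → max 58
Aggressive regrets: 27, 22, 21, 39, 16 → max 39
Bold regrets: 32, 0, 39, 26, 0 → max 39
AllIn regrets: 24, 15, 0, 49, 15 → max 49
Max regrets: 31, 3, 32, 0, 12 → max 32
Smallest max regret = 32 → Max.

Max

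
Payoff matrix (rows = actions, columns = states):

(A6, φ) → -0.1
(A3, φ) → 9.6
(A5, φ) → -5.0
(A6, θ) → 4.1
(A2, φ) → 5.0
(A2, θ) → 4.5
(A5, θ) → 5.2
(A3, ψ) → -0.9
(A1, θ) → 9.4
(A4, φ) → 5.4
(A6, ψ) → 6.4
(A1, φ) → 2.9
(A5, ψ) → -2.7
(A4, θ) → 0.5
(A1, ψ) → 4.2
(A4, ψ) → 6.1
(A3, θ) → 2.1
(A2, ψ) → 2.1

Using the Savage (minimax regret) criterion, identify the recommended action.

Column bests: θ=9.4, φ=9.6, ψ=6.4.
A1 regrets: 0.0, 6.7, 2.2 → max 6.7
A2 regrets: 4.9, 4.6, 4.3 → max 4.9
A3 regrets: 7.3, 0.0, 7.3 → max 7.3
A4 regrets: 8.9, 4.2, 0.3 → max 8.9
A5 regrets: 4.2, 14.6, 9.1 → max 14.6
A6 regrets: 5.3, 9.7, 0.0 → max 9.7
Smallest max regret = 4.9 → A2.

A2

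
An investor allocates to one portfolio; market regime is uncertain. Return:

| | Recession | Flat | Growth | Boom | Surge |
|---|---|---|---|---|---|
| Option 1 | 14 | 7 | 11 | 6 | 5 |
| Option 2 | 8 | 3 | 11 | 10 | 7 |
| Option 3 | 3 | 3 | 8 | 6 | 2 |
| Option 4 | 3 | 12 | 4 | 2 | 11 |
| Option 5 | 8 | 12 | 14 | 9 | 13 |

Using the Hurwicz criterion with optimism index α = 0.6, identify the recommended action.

Option 5

Option 1: 0.6·14 + 0.4·5 = 10.4
Option 2: 0.6·11 + 0.4·3 = 7.8
Option 3: 0.6·8 + 0.4·2 = 5.6
Option 4: 0.6·12 + 0.4·2 = 8
Option 5: 0.6·14 + 0.4·8 = 11.6
Highest Hurwicz score = 11.6 → Option 5.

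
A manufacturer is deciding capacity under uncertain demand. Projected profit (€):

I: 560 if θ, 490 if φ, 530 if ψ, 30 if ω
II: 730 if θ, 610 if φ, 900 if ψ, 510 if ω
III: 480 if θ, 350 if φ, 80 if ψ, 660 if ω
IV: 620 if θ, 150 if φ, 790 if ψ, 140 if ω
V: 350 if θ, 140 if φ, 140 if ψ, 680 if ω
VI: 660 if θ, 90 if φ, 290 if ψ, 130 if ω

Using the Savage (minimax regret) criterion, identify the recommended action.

II

Column bests: θ=730, φ=610, ψ=900, ω=680.
I regrets: 170, 120, 370, 650 → max 650
II regrets: 0, 0, 0, 170 → max 170
III regrets: 250, 260, 820, 20 → max 820
IV regrets: 110, 460, 110, 540 → max 540
V regrets: 380, 470, 760, 0 → max 760
VI regrets: 70, 520, 610, 550 → max 610
Smallest max regret = 170 → II.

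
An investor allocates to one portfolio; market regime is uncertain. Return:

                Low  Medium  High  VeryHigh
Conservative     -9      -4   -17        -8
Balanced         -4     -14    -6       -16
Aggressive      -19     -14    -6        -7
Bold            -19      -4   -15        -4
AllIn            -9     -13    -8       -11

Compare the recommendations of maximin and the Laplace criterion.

maximin → AllIn; laplace → Conservative (disagree)

Row minima: Conservative=-17, Balanced=-16, Aggressive=-19, Bold=-19, AllIn=-13
Best worst-case = -13 → AllIn.
Row averages: Conservative=-9.5, Balanced=-10, Aggressive=-11.5, Bold=-10.5, AllIn=-10.25
Highest average = -9.5 → Conservative.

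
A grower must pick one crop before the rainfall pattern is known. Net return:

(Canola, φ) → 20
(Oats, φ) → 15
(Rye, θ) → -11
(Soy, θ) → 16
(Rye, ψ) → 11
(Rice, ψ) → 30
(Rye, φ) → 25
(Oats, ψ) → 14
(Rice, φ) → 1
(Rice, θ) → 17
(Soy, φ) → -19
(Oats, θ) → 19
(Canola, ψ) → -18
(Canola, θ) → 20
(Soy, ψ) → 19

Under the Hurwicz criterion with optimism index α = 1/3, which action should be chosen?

Oats

Rye: 1/3·25 + 2/3·(-11) = 1
Rice: 1/3·30 + 2/3·1 = 32/3
Soy: 1/3·19 + 2/3·(-19) = -19/3
Canola: 1/3·20 + 2/3·(-18) = -16/3
Oats: 1/3·19 + 2/3·14 = 47/3
Highest Hurwicz score = 47/3 → Oats.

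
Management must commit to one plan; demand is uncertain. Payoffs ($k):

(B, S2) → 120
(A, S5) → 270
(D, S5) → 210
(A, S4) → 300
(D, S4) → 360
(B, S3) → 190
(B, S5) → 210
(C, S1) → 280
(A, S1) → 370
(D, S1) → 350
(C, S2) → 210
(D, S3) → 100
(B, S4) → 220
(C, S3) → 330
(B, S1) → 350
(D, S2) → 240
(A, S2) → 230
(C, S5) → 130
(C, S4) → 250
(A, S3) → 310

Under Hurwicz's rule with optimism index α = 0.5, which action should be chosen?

A: 0.5·370 + 0.5·230 = 300
B: 0.5·350 + 0.5·120 = 235
C: 0.5·330 + 0.5·130 = 230
D: 0.5·360 + 0.5·100 = 230
Highest Hurwicz score = 300 → A.

A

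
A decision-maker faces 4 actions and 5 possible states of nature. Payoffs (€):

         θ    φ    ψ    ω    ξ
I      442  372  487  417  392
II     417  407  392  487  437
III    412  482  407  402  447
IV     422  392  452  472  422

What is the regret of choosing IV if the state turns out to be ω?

15

Best payoff under ω is 487.
Regret = 487 − 472 = 15.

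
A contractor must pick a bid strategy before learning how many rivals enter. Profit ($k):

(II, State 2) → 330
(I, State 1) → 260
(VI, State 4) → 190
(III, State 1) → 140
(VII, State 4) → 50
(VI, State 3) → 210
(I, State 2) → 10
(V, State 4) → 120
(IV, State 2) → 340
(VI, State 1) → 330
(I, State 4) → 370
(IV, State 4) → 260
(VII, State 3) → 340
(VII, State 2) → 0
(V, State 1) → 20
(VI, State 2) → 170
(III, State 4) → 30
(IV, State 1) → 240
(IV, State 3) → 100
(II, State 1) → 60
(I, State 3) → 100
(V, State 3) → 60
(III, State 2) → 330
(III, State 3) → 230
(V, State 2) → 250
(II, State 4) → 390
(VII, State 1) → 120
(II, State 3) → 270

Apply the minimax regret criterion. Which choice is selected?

VI

Column bests: State 1=330, State 2=340, State 3=340, State 4=390.
I regrets: 70, 330, 240, 20 → max 330
II regrets: 270, 10, 70, 0 → max 270
III regrets: 190, 10, 110, 360 → max 360
IV regrets: 90, 0, 240, 130 → max 240
V regrets: 310, 90, 280, 270 → max 310
VI regrets: 0, 170, 130, 200 → max 200
VII regrets: 210, 340, 0, 340 → max 340
Smallest max regret = 200 → VI.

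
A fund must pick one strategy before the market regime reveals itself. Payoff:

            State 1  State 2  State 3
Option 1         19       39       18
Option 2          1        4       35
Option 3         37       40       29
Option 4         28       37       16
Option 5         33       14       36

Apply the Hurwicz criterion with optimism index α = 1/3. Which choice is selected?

Option 1: 1/3·39 + 2/3·18 = 25
Option 2: 1/3·35 + 2/3·1 = 37/3
Option 3: 1/3·40 + 2/3·29 = 98/3
Option 4: 1/3·37 + 2/3·16 = 23
Option 5: 1/3·36 + 2/3·14 = 64/3
Highest Hurwicz score = 98/3 → Option 3.

Option 3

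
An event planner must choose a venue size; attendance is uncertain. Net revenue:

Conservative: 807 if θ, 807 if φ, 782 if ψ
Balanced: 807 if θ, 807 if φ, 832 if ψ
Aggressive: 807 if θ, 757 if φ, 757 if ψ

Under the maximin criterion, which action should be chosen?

Row minima: Conservative=782, Balanced=807, Aggressive=757
Best worst-case = 807 → Balanced.

Balanced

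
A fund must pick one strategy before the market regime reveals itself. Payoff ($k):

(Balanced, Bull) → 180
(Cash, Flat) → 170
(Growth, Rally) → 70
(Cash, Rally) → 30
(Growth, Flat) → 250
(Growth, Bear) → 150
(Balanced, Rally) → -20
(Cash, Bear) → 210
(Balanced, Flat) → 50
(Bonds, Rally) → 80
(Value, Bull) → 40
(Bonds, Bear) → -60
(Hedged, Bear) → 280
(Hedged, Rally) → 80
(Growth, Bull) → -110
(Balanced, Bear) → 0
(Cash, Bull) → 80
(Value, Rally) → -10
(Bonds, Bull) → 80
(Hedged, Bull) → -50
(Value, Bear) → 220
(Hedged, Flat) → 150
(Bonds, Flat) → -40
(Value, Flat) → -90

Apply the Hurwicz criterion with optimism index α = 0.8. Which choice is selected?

Hedged

Balanced: 0.8·180 + 0.2·(-20) = 140
Value: 0.8·220 + 0.2·(-90) = 158
Bonds: 0.8·80 + 0.2·(-60) = 52
Growth: 0.8·250 + 0.2·(-110) = 178
Hedged: 0.8·280 + 0.2·(-50) = 214
Cash: 0.8·210 + 0.2·30 = 174
Highest Hurwicz score = 214 → Hedged.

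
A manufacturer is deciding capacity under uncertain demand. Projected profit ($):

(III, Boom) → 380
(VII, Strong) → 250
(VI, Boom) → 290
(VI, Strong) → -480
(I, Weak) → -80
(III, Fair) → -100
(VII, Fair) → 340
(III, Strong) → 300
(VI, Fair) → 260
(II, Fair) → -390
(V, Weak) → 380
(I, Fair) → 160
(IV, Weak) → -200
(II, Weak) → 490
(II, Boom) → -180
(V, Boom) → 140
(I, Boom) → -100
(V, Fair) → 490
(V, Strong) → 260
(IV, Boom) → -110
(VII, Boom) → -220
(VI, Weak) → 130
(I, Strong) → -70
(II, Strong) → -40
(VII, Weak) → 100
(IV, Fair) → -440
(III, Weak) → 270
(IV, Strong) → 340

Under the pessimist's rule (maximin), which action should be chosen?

V

Row minima: I=-100, II=-390, III=-100, IV=-440, V=140, VI=-480, VII=-220
Best worst-case = 140 → V.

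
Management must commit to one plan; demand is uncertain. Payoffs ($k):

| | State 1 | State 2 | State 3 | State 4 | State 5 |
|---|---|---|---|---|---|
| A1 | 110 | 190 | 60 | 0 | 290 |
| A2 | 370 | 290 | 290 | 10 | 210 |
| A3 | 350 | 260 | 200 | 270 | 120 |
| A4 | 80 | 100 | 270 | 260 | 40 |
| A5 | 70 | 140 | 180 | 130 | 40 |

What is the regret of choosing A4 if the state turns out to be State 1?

Best payoff under State 1 is 370.
Regret = 370 − 80 = 290.

290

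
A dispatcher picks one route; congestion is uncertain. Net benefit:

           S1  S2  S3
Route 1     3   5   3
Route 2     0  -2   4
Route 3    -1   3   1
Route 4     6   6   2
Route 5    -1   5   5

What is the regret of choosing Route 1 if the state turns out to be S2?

1

Best payoff under S2 is 6.
Regret = 6 − 5 = 1.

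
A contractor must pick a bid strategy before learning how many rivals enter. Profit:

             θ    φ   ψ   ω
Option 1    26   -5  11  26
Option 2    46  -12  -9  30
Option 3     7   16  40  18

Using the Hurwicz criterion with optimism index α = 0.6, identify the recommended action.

Option 1: 0.6·26 + 0.4·(-5) = 13.6
Option 2: 0.6·46 + 0.4·(-12) = 22.8
Option 3: 0.6·40 + 0.4·7 = 26.8
Highest Hurwicz score = 26.8 → Option 3.

Option 3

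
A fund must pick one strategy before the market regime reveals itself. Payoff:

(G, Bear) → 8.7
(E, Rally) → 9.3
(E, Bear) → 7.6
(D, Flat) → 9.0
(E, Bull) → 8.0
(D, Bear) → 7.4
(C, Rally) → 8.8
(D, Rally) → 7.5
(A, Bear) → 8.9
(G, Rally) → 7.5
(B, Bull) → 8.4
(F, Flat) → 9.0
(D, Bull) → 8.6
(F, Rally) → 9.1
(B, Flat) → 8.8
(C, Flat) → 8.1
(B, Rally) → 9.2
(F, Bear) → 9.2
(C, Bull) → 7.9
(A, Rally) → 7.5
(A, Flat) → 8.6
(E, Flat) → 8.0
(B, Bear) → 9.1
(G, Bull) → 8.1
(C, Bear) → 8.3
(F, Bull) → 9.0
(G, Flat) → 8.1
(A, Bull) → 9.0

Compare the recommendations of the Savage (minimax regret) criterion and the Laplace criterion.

minimax regret → F; laplace → F (agree)

Column bests: Bear=9.2, Flat=9.0, Bull=9.0, Rally=9.3.
A regrets: 0.3, 0.4, 0.0, 1.8 → max 1.8
B regrets: 0.1, 0.2, 0.6, 0.1 → max 0.6
C regrets: 0.9, 0.9, 1.1, 0.5 → max 1.1
D regrets: 1.8, 0.0, 0.4, 1.8 → max 1.8
E regrets: 1.6, 1.0, 1.0, 0.0 → max 1.6
F regrets: 0.0, 0.0, 0.0, 0.2 → max 0.2
G regrets: 0.5, 0.9, 0.9, 1.8 → max 1.8
Smallest max regret = 0.2 → F.
Row averages: A=8.5, B=8.875, C=8.275, D=8.125, E=8.225, F=9.075, G=8.1
Highest average = 9.075 → F.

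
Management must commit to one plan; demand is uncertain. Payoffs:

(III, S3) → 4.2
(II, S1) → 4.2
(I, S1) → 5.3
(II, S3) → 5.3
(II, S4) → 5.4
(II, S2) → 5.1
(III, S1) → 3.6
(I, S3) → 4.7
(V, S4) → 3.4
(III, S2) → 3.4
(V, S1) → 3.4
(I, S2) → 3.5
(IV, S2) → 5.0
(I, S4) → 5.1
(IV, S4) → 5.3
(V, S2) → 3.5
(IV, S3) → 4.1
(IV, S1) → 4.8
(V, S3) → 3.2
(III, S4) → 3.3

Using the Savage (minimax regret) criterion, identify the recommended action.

II

Column bests: S1=5.3, S2=5.1, S3=5.3, S4=5.4.
I regrets: 0.0, 1.6, 0.6, 0.3 → max 1.6
II regrets: 1.1, 0.0, 0.0, 0.0 → max 1.1
III regrets: 1.7, 1.7, 1.1, 2.1 → max 2.1
IV regrets: 0.5, 0.1, 1.2, 0.1 → max 1.2
V regrets: 1.9, 1.6, 2.1, 2.0 → max 2.1
Smallest max regret = 1.1 → II.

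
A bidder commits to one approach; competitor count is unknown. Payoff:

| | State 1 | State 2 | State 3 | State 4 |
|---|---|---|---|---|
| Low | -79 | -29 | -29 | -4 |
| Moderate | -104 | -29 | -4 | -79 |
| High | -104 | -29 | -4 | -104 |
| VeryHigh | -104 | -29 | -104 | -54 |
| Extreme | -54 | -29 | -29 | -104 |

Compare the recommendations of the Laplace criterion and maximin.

Row averages: Low=-35.25, Moderate=-54, High=-60.25, VeryHigh=-72.75, Extreme=-54
Highest average = -35.25 → Low.
Row minima: Low=-79, Moderate=-104, High=-104, VeryHigh=-104, Extreme=-104
Best worst-case = -79 → Low.

laplace → Low; maximin → Low (agree)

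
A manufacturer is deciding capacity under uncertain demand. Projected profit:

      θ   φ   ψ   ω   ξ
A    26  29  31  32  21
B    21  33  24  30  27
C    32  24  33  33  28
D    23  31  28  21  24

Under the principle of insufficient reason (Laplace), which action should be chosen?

C

Row averages: A=27.8, B=27, C=30, D=25.4
Highest average = 30 → C.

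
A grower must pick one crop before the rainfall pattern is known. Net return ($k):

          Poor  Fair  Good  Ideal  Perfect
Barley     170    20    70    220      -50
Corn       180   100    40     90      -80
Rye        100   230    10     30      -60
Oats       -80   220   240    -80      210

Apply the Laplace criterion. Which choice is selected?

Row averages: Barley=86, Corn=66, Rye=62, Oats=102
Highest average = 102 → Oats.

Oats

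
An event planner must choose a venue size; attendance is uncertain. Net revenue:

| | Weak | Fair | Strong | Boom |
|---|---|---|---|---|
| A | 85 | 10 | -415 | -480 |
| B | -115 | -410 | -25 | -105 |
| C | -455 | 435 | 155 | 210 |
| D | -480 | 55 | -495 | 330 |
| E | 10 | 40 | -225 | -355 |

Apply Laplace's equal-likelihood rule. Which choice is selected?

C

Row averages: A=-200, B=-163.75, C=86.25, D=-147.5, E=-132.5
Highest average = 86.25 → C.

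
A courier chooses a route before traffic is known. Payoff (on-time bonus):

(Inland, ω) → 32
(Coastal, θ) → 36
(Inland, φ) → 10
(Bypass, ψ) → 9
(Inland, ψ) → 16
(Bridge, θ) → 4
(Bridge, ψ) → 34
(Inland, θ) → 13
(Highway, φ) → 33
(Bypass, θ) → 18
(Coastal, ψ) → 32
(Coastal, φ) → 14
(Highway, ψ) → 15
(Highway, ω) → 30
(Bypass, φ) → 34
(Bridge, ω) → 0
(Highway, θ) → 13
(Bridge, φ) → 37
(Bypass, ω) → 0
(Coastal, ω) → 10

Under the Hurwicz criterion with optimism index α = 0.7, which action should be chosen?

Coastal

Bridge: 0.7·37 + 0.3·0 = 25.9
Highway: 0.7·33 + 0.3·13 = 27
Bypass: 0.7·34 + 0.3·0 = 23.8
Coastal: 0.7·36 + 0.3·10 = 28.2
Inland: 0.7·32 + 0.3·10 = 25.4
Highest Hurwicz score = 28.2 → Coastal.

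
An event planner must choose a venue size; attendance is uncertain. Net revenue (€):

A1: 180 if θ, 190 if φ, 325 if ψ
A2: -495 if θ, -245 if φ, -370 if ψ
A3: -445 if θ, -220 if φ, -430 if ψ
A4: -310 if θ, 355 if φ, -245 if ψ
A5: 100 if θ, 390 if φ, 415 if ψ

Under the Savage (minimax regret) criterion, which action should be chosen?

A5

Column bests: θ=180, φ=390, ψ=415.
A1 regrets: 0, 200, 90 → max 200
A2 regrets: 675, 635, 785 → max 785
A3 regrets: 625, 610, 845 → max 845
A4 regrets: 490, 35, 660 → max 660
A5 regrets: 80, 0, 0 → max 80
Smallest max regret = 80 → A5.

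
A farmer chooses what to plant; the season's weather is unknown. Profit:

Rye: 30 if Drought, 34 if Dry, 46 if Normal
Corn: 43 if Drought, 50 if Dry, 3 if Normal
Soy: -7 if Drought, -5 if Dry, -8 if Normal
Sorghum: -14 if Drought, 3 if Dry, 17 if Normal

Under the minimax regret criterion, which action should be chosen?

Column bests: Drought=43, Dry=50, Normal=46.
Rye regrets: 13, 16, 0 → max 16
Corn regrets: 0, 0, 43 → max 43
Soy regrets: 50, 55, 54 → max 55
Sorghum regrets: 57, 47, 29 → max 57
Smallest max regret = 16 → Rye.

Rye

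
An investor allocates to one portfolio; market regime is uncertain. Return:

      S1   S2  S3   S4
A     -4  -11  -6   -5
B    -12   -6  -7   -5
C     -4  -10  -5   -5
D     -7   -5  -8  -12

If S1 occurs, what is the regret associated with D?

Best payoff under S1 is -4.
Regret = -4 − (-7) = 3.

3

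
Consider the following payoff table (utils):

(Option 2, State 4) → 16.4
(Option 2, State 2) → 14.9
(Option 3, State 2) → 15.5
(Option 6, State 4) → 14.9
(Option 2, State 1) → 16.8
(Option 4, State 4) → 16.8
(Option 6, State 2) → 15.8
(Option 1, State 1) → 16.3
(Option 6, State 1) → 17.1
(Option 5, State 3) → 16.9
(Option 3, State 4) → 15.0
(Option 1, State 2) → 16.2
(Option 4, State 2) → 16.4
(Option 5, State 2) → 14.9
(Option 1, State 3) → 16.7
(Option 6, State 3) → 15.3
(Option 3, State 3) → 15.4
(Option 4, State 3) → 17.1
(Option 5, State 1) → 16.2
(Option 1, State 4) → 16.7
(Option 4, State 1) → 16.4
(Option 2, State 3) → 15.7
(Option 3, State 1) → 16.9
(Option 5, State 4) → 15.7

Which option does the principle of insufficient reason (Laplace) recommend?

Option 4

Row averages: Option 1=16.475, Option 2=15.95, Option 3=15.7, Option 4=16.675, Option 5=15.925, Option 6=15.775
Highest average = 16.675 → Option 4.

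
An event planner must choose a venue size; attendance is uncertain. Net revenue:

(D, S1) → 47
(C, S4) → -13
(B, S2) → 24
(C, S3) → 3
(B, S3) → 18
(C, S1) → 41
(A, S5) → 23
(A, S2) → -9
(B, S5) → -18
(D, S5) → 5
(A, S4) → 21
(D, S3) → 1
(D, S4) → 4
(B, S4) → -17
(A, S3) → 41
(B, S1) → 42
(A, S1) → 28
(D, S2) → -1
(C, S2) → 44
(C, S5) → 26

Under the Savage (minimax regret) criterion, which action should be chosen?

Column bests: S1=47, S2=44, S3=41, S4=21, S5=26.
A regrets: 19, 53, 0, 0, 3 → max 53
B regrets: 5, 20, 23, 38, 44 → max 44
C regrets: 6, 0, 38, 34, 0 → max 38
D regrets: 0, 45, 40, 17, 21 → max 45
Smallest max regret = 38 → C.

C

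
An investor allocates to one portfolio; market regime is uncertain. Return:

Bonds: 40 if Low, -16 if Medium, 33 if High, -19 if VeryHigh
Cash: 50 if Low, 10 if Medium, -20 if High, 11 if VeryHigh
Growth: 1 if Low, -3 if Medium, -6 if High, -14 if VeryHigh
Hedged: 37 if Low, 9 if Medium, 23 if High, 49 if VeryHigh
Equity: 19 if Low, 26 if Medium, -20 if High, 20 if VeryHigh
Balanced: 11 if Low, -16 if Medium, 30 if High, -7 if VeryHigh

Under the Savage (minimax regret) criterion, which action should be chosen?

Hedged

Column bests: Low=50, Medium=26, High=33, VeryHigh=49.
Bonds regrets: 10, 42, 0, 68 → max 68
Cash regrets: 0, 16, 53, 38 → max 53
Growth regrets: 49, 29, 39, 63 → max 63
Hedged regrets: 13, 17, 10, 0 → max 17
Equity regrets: 31, 0, 53, 29 → max 53
Balanced regrets: 39, 42, 3, 56 → max 56
Smallest max regret = 17 → Hedged.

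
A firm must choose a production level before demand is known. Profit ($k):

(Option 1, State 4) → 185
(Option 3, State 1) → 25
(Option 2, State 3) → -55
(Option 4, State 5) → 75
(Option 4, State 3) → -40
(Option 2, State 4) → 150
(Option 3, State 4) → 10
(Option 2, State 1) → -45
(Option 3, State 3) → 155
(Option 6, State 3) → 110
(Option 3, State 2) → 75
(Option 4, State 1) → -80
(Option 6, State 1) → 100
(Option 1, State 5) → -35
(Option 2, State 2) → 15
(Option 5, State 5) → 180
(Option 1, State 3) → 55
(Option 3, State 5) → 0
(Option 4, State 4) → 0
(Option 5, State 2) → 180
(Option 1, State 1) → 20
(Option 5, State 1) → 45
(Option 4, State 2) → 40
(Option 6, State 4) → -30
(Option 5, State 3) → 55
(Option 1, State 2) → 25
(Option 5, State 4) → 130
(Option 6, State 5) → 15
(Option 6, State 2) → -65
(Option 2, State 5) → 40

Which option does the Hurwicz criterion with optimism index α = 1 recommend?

Option 1

Option 1: 1·185 + 0·(-35) = 185
Option 2: 1·150 + 0·(-55) = 150
Option 3: 1·155 + 0·0 = 155
Option 4: 1·75 + 0·(-80) = 75
Option 5: 1·180 + 0·45 = 180
Option 6: 1·110 + 0·(-65) = 110
Highest Hurwicz score = 185 → Option 1.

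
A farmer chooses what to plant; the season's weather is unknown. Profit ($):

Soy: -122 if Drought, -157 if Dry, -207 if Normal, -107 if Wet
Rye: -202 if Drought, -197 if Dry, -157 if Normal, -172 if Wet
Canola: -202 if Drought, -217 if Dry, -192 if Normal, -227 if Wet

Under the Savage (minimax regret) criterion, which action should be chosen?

Column bests: Drought=-122, Dry=-157, Normal=-157, Wet=-107.
Soy regrets: 0, 0, 50, 0 → max 50
Rye regrets: 80, 40, 0, 65 → max 80
Canola regrets: 80, 60, 35, 120 → max 120
Smallest max regret = 50 → Soy.

Soy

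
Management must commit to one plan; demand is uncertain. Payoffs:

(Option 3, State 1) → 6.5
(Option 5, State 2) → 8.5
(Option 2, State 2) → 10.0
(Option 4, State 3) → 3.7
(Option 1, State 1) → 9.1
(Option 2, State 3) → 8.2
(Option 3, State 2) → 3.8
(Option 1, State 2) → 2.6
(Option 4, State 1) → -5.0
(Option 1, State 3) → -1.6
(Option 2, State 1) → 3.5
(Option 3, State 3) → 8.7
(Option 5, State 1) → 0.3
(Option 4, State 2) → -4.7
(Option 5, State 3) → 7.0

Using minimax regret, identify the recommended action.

Column bests: State 1=9.1, State 2=10.0, State 3=8.7.
Option 1 regrets: 0.0, 7.4, 10.3 → max 10.3
Option 2 regrets: 5.6, 0.0, 0.5 → max 5.6
Option 3 regrets: 2.6, 6.2, 0.0 → max 6.2
Option 4 regrets: 14.1, 14.7, 5.0 → max 14.7
Option 5 regrets: 8.8, 1.5, 1.7 → max 8.8
Smallest max regret = 5.6 → Option 2.

Option 2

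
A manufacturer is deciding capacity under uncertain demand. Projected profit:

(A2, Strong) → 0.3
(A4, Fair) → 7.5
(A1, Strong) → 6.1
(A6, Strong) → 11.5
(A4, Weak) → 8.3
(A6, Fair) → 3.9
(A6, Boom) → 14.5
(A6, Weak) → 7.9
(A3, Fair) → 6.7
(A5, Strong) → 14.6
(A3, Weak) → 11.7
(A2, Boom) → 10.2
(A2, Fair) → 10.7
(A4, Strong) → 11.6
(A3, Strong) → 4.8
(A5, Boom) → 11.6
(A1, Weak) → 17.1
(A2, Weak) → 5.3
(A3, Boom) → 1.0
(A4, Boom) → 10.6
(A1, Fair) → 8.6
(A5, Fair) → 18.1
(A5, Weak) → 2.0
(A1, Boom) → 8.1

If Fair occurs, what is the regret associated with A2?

7.4

Best payoff under Fair is 18.1.
Regret = 18.1 − 10.7 = 7.4.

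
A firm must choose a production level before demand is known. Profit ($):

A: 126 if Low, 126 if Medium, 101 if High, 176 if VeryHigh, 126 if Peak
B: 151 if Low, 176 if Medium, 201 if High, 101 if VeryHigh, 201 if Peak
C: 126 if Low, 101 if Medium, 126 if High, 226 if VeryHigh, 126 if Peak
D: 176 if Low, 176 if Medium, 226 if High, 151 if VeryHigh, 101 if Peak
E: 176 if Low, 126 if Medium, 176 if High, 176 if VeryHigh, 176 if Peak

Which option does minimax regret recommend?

Column bests: Low=176, Medium=176, High=226, VeryHigh=226, Peak=201.
A regrets: 50, 50, 125, 50, 75 → max 125
B regrets: 25, 0, 25, 125, 0 → max 125
C regrets: 50, 75, 100, 0, 75 → max 100
D regrets: 0, 0, 0, 75, 100 → max 100
E regrets: 0, 50, 50, 50, 25 → max 50
Smallest max regret = 50 → E.

E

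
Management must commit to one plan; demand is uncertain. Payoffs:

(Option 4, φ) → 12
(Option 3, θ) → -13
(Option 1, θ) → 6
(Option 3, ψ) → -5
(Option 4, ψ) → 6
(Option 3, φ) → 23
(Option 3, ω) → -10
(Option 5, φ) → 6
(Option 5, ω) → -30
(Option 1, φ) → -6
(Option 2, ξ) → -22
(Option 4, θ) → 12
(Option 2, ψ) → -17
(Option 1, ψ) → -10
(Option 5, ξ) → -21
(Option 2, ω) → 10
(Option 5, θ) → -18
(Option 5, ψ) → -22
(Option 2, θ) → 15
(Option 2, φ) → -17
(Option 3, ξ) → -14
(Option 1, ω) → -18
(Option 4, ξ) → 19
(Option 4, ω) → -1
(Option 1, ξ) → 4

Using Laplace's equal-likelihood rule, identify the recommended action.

Option 4

Row averages: Option 1=-4.8, Option 2=-6.2, Option 3=-3.8, Option 4=9.6, Option 5=-17
Highest average = 9.6 → Option 4.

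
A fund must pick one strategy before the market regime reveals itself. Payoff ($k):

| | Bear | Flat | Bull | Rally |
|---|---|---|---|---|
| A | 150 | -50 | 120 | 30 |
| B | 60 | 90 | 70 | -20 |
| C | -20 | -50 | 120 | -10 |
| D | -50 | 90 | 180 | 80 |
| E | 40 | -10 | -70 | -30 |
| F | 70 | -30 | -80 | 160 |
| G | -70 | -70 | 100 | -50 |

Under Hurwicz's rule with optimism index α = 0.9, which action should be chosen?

A: 0.9·150 + 0.1·(-50) = 130
B: 0.9·90 + 0.1·(-20) = 79
C: 0.9·120 + 0.1·(-50) = 103
D: 0.9·180 + 0.1·(-50) = 157
E: 0.9·40 + 0.1·(-70) = 29
F: 0.9·160 + 0.1·(-80) = 136
G: 0.9·100 + 0.1·(-70) = 83
Highest Hurwicz score = 157 → D.

D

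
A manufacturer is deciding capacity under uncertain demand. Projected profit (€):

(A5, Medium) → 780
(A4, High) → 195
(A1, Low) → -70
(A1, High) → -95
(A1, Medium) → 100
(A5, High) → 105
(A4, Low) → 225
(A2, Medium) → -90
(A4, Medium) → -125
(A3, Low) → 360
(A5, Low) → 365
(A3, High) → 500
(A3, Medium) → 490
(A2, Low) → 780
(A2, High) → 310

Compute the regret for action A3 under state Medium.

290

Best payoff under Medium is 780.
Regret = 780 − 490 = 290.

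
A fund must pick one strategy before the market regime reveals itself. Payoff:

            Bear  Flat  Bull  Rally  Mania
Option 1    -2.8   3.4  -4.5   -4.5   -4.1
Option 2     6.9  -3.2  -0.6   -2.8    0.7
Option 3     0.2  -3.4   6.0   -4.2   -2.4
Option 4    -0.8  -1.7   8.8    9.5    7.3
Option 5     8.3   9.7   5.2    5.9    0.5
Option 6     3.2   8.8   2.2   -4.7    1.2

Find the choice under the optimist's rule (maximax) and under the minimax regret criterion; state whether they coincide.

maximax → Option 5; minimax regret → Option 5 (agree)

Row maxima: Option 1=3.4, Option 2=6.9, Option 3=6.0, Option 4=9.5, Option 5=9.7, Option 6=8.8
Best best-case = 9.7 → Option 5.
Column bests: Bear=8.3, Flat=9.7, Bull=8.8, Rally=9.5, Mania=7.3.
Option 1 regrets: 11.1, 6.3, 13.3, 14.0, 11.4 → max 14.0
Option 2 regrets: 1.4, 12.9, 9.4, 12.3, 6.6 → max 12.9
Option 3 regrets: 8.1, 13.1, 2.8, 13.7, 9.7 → max 13.7
Option 4 regrets: 9.1, 11.4, 0.0, 0.0, 0.0 → max 11.4
Option 5 regrets: 0.0, 0.0, 3.6, 3.6, 6.8 → max 6.8
Option 6 regrets: 5.1, 0.9, 6.6, 14.2, 6.1 → max 14.2
Smallest max regret = 6.8 → Option 5.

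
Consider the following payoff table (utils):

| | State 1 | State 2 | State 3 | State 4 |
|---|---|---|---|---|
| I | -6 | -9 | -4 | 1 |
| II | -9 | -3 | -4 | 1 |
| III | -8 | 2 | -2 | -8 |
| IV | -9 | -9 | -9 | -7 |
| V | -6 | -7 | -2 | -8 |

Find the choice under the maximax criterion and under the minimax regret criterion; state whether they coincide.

maximax → III; minimax regret → II (disagree)

Row maxima: I=1, II=1, III=2, IV=-7, V=-2
Best best-case = 2 → III.
Column bests: State 1=-6, State 2=2, State 3=-2, State 4=1.
I regrets: 0, 11, 2, 0 → max 11
II regrets: 3, 5, 2, 0 → max 5
III regrets: 2, 0, 0, 9 → max 9
IV regrets: 3, 11, 7, 8 → max 11
V regrets: 0, 9, 0, 9 → max 9
Smallest max regret = 5 → II.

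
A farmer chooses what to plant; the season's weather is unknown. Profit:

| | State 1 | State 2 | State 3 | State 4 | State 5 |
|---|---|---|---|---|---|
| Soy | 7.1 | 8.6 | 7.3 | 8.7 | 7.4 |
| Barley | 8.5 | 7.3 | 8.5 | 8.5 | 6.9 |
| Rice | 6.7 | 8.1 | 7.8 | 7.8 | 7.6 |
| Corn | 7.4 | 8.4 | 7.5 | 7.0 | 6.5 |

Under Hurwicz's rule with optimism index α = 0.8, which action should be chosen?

Soy: 0.8·8.7 + 0.2·7.1 = 8.38
Barley: 0.8·8.5 + 0.2·6.9 = 8.18
Rice: 0.8·8.1 + 0.2·6.7 = 7.82
Corn: 0.8·8.4 + 0.2·6.5 = 8.02
Highest Hurwicz score = 8.38 → Soy.

Soy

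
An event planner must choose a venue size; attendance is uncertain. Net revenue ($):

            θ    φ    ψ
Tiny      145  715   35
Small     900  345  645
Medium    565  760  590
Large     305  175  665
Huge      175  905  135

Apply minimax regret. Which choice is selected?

Medium

Column bests: θ=900, φ=905, ψ=665.
Tiny regrets: 755, 190, 630 → max 755
Small regrets: 0, 560, 20 → max 560
Medium regrets: 335, 145, 75 → max 335
Large regrets: 595, 730, 0 → max 730
Huge regrets: 725, 0, 530 → max 725
Smallest max regret = 335 → Medium.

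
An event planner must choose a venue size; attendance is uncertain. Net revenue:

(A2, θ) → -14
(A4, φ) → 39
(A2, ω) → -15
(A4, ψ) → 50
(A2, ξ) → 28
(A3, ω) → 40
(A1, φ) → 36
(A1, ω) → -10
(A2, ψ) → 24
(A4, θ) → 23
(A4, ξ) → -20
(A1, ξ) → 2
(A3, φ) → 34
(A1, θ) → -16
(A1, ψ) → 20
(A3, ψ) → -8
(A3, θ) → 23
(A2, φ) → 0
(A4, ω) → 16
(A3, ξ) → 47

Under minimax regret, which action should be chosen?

A1

Column bests: θ=23, φ=39, ψ=50, ω=40, ξ=47.
A1 regrets: 39, 3, 30, 50, 45 → max 50
A2 regrets: 37, 39, 26, 55, 19 → max 55
A3 regrets: 0, 5, 58, 0, 0 → max 58
A4 regrets: 0, 0, 0, 24, 67 → max 67
Smallest max regret = 50 → A1.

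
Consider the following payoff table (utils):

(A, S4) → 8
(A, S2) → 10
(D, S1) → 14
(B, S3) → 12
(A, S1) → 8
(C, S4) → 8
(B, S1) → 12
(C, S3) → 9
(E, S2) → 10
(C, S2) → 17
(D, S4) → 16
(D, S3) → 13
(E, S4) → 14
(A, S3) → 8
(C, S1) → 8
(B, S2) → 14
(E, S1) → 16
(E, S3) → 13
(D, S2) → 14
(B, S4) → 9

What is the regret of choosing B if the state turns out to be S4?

7

Best payoff under S4 is 16.
Regret = 16 − 9 = 7.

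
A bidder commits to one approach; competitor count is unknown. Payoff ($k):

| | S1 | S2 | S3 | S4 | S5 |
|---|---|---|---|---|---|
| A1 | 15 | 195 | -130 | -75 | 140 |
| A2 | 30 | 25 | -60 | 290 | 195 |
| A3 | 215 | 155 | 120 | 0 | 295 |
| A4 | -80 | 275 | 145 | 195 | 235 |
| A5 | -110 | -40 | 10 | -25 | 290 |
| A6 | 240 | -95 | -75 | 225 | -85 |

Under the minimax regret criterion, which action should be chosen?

Column bests: S1=240, S2=275, S3=145, S4=290, S5=295.
A1 regrets: 225, 80, 275, 365, 155 → max 365
A2 regrets: 210, 250, 205, 0, 100 → max 250
A3 regrets: 25, 120, 25, 290, 0 → max 290
A4 regrets: 320, 0, 0, 95, 60 → max 320
A5 regrets: 350, 315, 135, 315, 5 → max 350
A6 regrets: 0, 370, 220, 65, 380 → max 380
Smallest max regret = 250 → A2.

A2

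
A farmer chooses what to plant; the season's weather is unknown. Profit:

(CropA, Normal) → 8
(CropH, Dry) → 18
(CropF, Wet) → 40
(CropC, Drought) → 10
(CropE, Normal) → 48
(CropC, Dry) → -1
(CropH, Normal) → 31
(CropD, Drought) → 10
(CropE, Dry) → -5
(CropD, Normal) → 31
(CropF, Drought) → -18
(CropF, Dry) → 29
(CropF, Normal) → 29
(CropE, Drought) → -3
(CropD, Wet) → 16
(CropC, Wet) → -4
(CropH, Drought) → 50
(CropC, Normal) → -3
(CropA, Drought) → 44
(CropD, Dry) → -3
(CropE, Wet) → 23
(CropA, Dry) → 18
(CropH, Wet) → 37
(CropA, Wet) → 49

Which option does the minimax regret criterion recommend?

Column bests: Drought=50, Dry=29, Normal=48, Wet=49.
CropA regrets: 6, 11, 40, 0 → max 40
CropE regrets: 53, 34, 0, 26 → max 53
CropD regrets: 40, 32, 17, 33 → max 40
CropC regrets: 40, 30, 51, 53 → max 53
CropH regrets: 0, 11, 17, 12 → max 17
CropF regrets: 68, 0, 19, 9 → max 68
Smallest max regret = 17 → CropH.

CropH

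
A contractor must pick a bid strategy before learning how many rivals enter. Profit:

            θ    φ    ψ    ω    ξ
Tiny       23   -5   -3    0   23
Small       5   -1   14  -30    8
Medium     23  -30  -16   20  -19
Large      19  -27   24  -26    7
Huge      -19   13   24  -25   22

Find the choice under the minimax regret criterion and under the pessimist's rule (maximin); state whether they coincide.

minimax regret → Tiny; maximin → Tiny (agree)

Column bests: θ=23, φ=13, ψ=24, ω=20, ξ=23.
Tiny regrets: 0, 18, 27, 20, 0 → max 27
Small regrets: 18, 14, 10, 50, 15 → max 50
Medium regrets: 0, 43, 40, 0, 42 → max 43
Large regrets: 4, 40, 0, 46, 16 → max 46
Huge regrets: 42, 0, 0, 45, 1 → max 45
Smallest max regret = 27 → Tiny.
Row minima: Tiny=-5, Small=-30, Medium=-30, Large=-27, Huge=-25
Best worst-case = -5 → Tiny.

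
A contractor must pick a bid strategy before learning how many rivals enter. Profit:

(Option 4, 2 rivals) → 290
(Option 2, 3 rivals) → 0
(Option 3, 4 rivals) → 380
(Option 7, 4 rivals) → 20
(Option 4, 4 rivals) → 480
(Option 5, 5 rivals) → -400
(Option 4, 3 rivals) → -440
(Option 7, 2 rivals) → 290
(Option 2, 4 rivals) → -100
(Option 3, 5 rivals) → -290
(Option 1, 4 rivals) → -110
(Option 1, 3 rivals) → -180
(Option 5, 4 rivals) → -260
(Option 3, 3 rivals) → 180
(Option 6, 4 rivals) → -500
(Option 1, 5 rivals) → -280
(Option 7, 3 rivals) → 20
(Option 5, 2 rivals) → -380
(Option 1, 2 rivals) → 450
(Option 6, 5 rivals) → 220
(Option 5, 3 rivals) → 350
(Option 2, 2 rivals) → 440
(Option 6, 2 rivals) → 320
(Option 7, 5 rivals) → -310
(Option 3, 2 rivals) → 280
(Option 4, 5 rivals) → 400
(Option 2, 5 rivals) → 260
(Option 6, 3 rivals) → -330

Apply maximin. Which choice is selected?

Option 2

Row minima: Option 1=-280, Option 2=-100, Option 3=-290, Option 4=-440, Option 5=-400, Option 6=-500, Option 7=-310
Best worst-case = -100 → Option 2.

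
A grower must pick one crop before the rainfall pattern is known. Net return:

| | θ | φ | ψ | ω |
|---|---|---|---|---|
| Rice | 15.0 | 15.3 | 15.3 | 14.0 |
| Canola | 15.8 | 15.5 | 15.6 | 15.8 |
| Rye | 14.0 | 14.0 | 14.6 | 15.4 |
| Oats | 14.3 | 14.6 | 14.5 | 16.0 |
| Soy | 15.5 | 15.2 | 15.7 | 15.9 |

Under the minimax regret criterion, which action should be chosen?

Column bests: θ=15.8, φ=15.5, ψ=15.7, ω=16.0.
Rice regrets: 0.8, 0.2, 0.4, 2.0 → max 2.0
Canola regrets: 0.0, 0.0, 0.1, 0.2 → max 0.2
Rye regrets: 1.8, 1.5, 1.1, 0.6 → max 1.8
Oats regrets: 1.5, 0.9, 1.2, 0.0 → max 1.5
Soy regrets: 0.3, 0.3, 0.0, 0.1 → max 0.3
Smallest max regret = 0.2 → Canola.

Canola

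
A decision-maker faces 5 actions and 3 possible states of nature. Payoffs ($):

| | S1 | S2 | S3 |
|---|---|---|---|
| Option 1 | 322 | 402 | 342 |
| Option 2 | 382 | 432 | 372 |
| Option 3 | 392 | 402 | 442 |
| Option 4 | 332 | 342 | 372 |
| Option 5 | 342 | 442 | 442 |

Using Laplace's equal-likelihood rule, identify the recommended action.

Row averages: Option 1=1066/3, Option 2=1186/3, Option 3=412, Option 4=1046/3, Option 5=1226/3
Highest average = 412 → Option 3.

Option 3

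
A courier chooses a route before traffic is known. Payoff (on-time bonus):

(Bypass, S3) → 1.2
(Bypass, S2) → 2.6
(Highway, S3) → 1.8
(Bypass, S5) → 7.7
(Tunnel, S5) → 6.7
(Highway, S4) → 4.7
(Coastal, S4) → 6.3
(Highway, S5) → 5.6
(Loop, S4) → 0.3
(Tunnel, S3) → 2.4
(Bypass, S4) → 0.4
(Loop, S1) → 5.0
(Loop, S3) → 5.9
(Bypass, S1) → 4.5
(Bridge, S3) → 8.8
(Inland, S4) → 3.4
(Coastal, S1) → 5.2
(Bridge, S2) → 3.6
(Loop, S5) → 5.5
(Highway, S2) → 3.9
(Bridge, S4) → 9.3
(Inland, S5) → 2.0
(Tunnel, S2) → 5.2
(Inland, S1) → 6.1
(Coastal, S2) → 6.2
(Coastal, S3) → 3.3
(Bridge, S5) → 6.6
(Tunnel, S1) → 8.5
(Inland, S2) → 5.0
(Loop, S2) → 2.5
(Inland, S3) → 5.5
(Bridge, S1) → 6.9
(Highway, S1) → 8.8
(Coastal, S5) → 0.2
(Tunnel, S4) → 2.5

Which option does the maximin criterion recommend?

Row minima: Tunnel=2.4, Highway=1.8, Coastal=0.2, Bridge=3.6, Inland=2.0, Bypass=0.4, Loop=0.3
Best worst-case = 3.6 → Bridge.

Bridge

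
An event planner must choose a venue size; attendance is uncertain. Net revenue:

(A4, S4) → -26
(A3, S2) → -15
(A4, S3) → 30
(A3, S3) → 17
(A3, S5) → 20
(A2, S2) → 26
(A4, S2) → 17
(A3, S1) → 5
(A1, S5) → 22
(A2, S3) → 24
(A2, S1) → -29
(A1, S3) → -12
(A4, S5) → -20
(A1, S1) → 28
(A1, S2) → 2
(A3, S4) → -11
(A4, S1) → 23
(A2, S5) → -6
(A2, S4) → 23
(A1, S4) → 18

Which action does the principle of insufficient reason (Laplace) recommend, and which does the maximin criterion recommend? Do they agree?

Row averages: A1=11.6, A2=7.6, A3=3.2, A4=4.8
Highest average = 11.6 → A1.
Row minima: A1=-12, A2=-29, A3=-15, A4=-26
Best worst-case = -12 → A1.

laplace → A1; maximin → A1 (agree)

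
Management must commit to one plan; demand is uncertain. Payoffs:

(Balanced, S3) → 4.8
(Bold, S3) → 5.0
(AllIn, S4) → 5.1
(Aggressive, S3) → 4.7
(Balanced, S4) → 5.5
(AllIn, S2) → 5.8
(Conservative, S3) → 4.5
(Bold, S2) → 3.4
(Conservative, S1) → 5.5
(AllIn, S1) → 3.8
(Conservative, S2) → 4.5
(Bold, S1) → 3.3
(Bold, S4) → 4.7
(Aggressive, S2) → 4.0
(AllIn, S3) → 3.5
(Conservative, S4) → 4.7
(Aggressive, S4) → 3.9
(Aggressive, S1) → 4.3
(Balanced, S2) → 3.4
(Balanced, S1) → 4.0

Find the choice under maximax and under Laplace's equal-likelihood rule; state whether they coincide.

Row maxima: Conservative=5.5, Balanced=5.5, Aggressive=4.7, Bold=5.0, AllIn=5.8
Best best-case = 5.8 → AllIn.
Row averages: Conservative=4.8, Balanced=4.425, Aggressive=4.225, Bold=4.1, AllIn=4.55
Highest average = 4.8 → Conservative.

maximax → AllIn; laplace → Conservative (disagree)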